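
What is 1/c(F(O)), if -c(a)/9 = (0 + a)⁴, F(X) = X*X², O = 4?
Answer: -1/150994944 ≈ -6.6227e-9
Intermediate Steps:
F(X) = X³
c(a) = -9*a⁴ (c(a) = -9*(0 + a)⁴ = -9*a⁴)
1/c(F(O)) = 1/(-9*(4³)⁴) = 1/(-9*64⁴) = 1/(-9*16777216) = 1/(-150994944) = -1/150994944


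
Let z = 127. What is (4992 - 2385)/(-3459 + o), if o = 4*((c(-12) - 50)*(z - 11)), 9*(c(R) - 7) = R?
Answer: -7821/72089 ≈ -0.10849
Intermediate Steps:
c(R) = 7 + R/9
o = -61712/3 (o = 4*(((7 + (⅑)*(-12)) - 50)*(127 - 11)) = 4*(((7 - 4/3) - 50)*116) = 4*((17/3 - 50)*116) = 4*(-133/3*116) = 4*(-15428/3) = -61712/3 ≈ -20571.)
(4992 - 2385)/(-3459 + o) = (4992 - 2385)/(-3459 - 61712/3) = 2607/(-72089/3) = 2607*(-3/72089) = -7821/72089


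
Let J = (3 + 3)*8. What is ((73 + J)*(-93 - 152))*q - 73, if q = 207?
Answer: -6136588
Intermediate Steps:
J = 48 (J = 6*8 = 48)
((73 + J)*(-93 - 152))*q - 73 = ((73 + 48)*(-93 - 152))*207 - 73 = (121*(-245))*207 - 73 = -29645*207 - 73 = -6136515 - 73 = -6136588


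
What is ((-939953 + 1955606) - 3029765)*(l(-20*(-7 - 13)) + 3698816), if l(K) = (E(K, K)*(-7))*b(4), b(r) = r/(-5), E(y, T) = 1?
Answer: -37249204852096/5 ≈ -7.4498e+12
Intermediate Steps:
b(r) = -r/5 (b(r) = r*(-⅕) = -r/5)
l(K) = 28/5 (l(K) = (1*(-7))*(-⅕*4) = -7*(-⅘) = 28/5)
((-939953 + 1955606) - 3029765)*(l(-20*(-7 - 13)) + 3698816) = ((-939953 + 1955606) - 3029765)*(28/5 + 3698816) = (1015653 - 3029765)*(18494108/5) = -2014112*18494108/5 = -37249204852096/5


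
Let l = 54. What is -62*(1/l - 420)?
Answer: 703049/27 ≈ 26039.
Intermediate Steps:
-62*(1/l - 420) = -62*(1/54 - 420) = -62*(-22679/54) = 703049/27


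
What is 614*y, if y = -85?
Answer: -52190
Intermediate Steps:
614*y = 614*(-85) = -52190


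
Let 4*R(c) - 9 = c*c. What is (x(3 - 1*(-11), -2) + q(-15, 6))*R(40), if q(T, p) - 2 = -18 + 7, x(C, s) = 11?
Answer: 1609/2 ≈ 804.50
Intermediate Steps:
R(c) = 9/4 + c²/4 (R(c) = 9/4 + (c*c)/4 = 9/4 + c²/4)
q(T, p) = -9 (q(T, p) = 2 + (-18 + 7) = 2 - 11 = -9)
(x(3 - 1*(-11), -2) + q(-15, 6))*R(40) = (11 - 9)*(9/4 + (¼)*40²) = 2*(9/4 + (¼)*1600) = 2*(9/4 + 400) = 2*(1609/4) = 1609/2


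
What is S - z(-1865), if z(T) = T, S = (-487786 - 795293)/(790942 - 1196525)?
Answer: 757695374/405583 ≈ 1868.2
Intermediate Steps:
S = 1283079/405583 (S = -1283079/(-405583) = -1283079*(-1/405583) = 1283079/405583 ≈ 3.1635)
S - z(-1865) = 1283079/405583 - 1*(-1865) = 1283079/405583 + 1865 = 757695374/405583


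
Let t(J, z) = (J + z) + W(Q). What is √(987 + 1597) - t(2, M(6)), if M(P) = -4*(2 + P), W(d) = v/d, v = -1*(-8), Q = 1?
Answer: 22 + 2*√646 ≈ 72.833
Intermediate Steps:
v = 8
W(d) = 8/d
M(P) = -8 - 4*P
t(J, z) = 8 + J + z (t(J, z) = (J + z) + 8/1 = (J + z) + 8*1 = (J + z) + 8 = 8 + J + z)
√(987 + 1597) - t(2, M(6)) = √(987 + 1597) - (8 + 2 + (-8 - 4*6)) = √2584 - (8 + 2 + (-8 - 24)) = 2*√646 - (8 + 2 - 32) = 2*√646 - 1*(-22) = 2*√646 + 22 = 22 + 2*√646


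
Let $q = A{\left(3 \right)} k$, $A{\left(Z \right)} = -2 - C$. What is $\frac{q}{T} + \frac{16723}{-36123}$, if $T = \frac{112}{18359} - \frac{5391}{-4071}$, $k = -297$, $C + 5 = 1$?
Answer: $- \frac{535117535285467}{1197228454161} \approx -446.96$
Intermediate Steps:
$C = -4$ ($C = -5 + 1 = -4$)
$T = \frac{33143107}{24913163}$ ($T = 112 \cdot \frac{1}{18359} - - \frac{1797}{1357} = \frac{112}{18359} + \frac{1797}{1357} = \frac{33143107}{24913163} \approx 1.3303$)
$A{\left(Z \right)} = 2$ ($A{\left(Z \right)} = -2 - -4 = -2 + 4 = 2$)
$q = -594$ ($q = 2 \left(-297\right) = -594$)
$\frac{q}{T} + \frac{16723}{-36123} = - \frac{594}{\frac{33143107}{24913163}} + \frac{16723}{-36123} = \left(-594\right) \frac{24913163}{33143107} + 16723 \left(- \frac{1}{36123}\right) = - \frac{14798418822}{33143107} - \frac{16723}{36123} = - \frac{535117535285467}{1197228454161}$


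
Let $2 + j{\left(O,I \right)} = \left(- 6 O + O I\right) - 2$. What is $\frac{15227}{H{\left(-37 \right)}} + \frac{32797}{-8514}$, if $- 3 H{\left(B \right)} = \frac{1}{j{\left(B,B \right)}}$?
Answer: $- \frac{617228822755}{8514} \approx -7.2496 \cdot 10^{7}$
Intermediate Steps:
$j{\left(O,I \right)} = -4 - 6 O + I O$ ($j{\left(O,I \right)} = -2 - \left(2 + 6 O - O I\right) = -2 - \left(2 + 6 O - I O\right) = -4 - 6 O + I O$)
$H{\left(B \right)} = - \frac{1}{3 \left(-4 + B^{2} - 6 B\right)}$ ($H{\left(B \right)} = - \frac{1}{3 \left(-4 - 6 B + B B\right)} = - \frac{1}{3 \left(-4 - 6 B + B^{2}\right)} = - \frac{1}{3 \left(-4 + B^{2} - 6 B\right)}$)
$\frac{15227}{H{\left(-37 \right)}} + \frac{32797}{-8514} = \frac{15227}{\frac{1}{3} \frac{1}{4 - \left(-37\right)^{2} + 6 \left(-37\right)}} + \frac{32797}{-8514} = \frac{15227}{\frac{1}{3} \frac{1}{4 - 1369 - 222}} + 32797 \left(- \frac{1}{8514}\right) = \frac{15227}{\frac{1}{3} \frac{1}{4 - 1369 - 222}} - \frac{32797}{8514} = \frac{15227}{\frac{1}{3} \frac{1}{-1587}} - \frac{32797}{8514} = \frac{15227}{\frac{1}{3} \left(- \frac{1}{1587}\right)} - \frac{32797}{8514} = \frac{15227}{- \frac{1}{4761}} - \frac{32797}{8514} = 15227 \left(-4761\right) - \frac{32797}{8514} = -72495747 - \frac{32797}{8514} = - \frac{617228822755}{8514}$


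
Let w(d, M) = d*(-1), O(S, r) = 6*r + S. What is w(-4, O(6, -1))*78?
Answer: 312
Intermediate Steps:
O(S, r) = S + 6*r
w(d, M) = -d
w(-4, O(6, -1))*78 = -1*(-4)*78 = 4*78 = 312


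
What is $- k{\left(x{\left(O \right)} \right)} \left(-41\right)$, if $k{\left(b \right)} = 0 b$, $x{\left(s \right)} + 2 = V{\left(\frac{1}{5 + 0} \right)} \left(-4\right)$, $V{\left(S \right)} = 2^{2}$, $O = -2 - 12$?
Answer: $0$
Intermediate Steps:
$O = -14$ ($O = -2 - 12 = -14$)
$V{\left(S \right)} = 4$
$x{\left(s \right)} = -18$ ($x{\left(s \right)} = -2 + 4 \left(-4\right) = -2 - 16 = -18$)
$k{\left(b \right)} = 0$
$- k{\left(x{\left(O \right)} \right)} \left(-41\right) = - 0 \left(-41\right) = \left(-1\right) 0 = 0$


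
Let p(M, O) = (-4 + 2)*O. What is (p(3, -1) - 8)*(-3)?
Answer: 18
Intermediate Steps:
p(M, O) = -2*O
(p(3, -1) - 8)*(-3) = (-2*(-1) - 8)*(-3) = (2 - 8)*(-3) = -6*(-3) = 18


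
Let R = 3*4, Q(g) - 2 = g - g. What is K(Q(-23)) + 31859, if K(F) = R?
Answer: 31871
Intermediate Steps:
Q(g) = 2 (Q(g) = 2 + (g - g) = 2 + 0 = 2)
R = 12
K(F) = 12
K(Q(-23)) + 31859 = 12 + 31859 = 31871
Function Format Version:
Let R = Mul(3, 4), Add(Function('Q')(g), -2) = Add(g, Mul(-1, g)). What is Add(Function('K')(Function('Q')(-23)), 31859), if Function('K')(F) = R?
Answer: 31871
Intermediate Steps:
Function('Q')(g) = 2 (Function('Q')(g) = Add(2, Add(g, Mul(-1, g))) = Add(2, 0) = 2)
R = 12
Function('K')(F) = 12
Add(Function('K')(Function('Q')(-23)), 31859) = Add(12, 31859) = 31871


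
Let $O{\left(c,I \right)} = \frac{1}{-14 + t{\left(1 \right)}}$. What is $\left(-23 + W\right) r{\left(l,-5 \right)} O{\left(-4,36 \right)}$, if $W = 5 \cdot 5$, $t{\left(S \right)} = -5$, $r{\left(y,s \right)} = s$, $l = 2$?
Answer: $\frac{10}{19} \approx 0.52632$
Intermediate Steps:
$O{\left(c,I \right)} = - \frac{1}{19}$ ($O{\left(c,I \right)} = \frac{1}{-14 - 5} = \frac{1}{-19} = - \frac{1}{19}$)
$W = 25$
$\left(-23 + W\right) r{\left(l,-5 \right)} O{\left(-4,36 \right)} = \left(-23 + 25\right) \left(-5\right) \left(- \frac{1}{19}\right) = 2 \left(-5\right) \left(- \frac{1}{19}\right) = \left(-10\right) \left(- \frac{1}{19}\right) = \frac{10}{19}$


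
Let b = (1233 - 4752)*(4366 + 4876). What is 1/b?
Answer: -1/32522598 ≈ -3.0748e-8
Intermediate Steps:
b = -32522598 (b = -3519*9242 = -32522598)
1/b = 1/(-32522598) = -1/32522598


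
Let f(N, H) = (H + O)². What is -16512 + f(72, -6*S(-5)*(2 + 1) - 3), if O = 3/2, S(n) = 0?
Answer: -66039/4 ≈ -16510.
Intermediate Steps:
O = 3/2 (O = 3*(½) = 3/2 ≈ 1.5000)
f(N, H) = (3/2 + H)² (f(N, H) = (H + 3/2)² = (3/2 + H)²)
-16512 + f(72, -6*S(-5)*(2 + 1) - 3) = -16512 + (3 + 2*(-0*(2 + 1) - 3))²/4 = -16512 + (3 + 2*(-0*3 - 3))²/4 = -16512 + (3 + 2*(-6*0 - 3))²/4 = -16512 + (3 + 2*(0 - 3))²/4 = -16512 + (3 + 2*(-3))²/4 = -16512 + (3 - 6)²/4 = -16512 + (¼)*(-3)² = -16512 + (¼)*9 = -16512 + 9/4 = -66039/4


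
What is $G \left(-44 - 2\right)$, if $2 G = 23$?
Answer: $-529$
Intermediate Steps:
$G = \frac{23}{2}$ ($G = \frac{1}{2} \cdot 23 = \frac{23}{2} \approx 11.5$)
$G \left(-44 - 2\right) = \frac{23 \left(-44 - 2\right)}{2} = \frac{23}{2} \left(-46\right) = -529$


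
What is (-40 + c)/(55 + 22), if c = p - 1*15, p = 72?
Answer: 17/77 ≈ 0.22078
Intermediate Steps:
c = 57 (c = 72 - 1*15 = 72 - 15 = 57)
(-40 + c)/(55 + 22) = (-40 + 57)/(55 + 22) = 17/77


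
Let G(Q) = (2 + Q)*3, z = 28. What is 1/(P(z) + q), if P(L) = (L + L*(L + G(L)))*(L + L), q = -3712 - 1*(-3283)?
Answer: 1/186163 ≈ 5.3716e-6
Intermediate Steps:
G(Q) = 6 + 3*Q
q = -429 (q = -3712 + 3283 = -429)
P(L) = 2*L*(L + L*(6 + 4*L)) (P(L) = (L + L*(L + (6 + 3*L)))*(L + L) = (L + L*(6 + 4*L))*(2*L) = 2*L*(L + L*(6 + 4*L)))
1/(P(z) + q) = 1/(28**2*(14 + 8*28) - 429) = 1/(784*(14 + 224) - 429) = 1/(784*238 - 429) = 1/(186592 - 429) = 1/186163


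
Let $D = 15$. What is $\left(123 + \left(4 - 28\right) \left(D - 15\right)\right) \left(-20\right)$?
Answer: $-2460$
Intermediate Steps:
$\left(123 + \left(4 - 28\right) \left(D - 15\right)\right) \left(-20\right) = \left(123 + \left(4 - 28\right) \left(15 - 15\right)\right) \left(-20\right) = \left(123 - 0\right) \left(-20\right) = \left(123 + 0\right) \left(-20\right) = 123 \left(-20\right) = -2460$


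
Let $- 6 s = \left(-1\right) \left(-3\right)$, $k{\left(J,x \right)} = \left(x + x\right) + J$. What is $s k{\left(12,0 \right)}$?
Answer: $-6$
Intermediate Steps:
$k{\left(J,x \right)} = J + 2 x$ ($k{\left(J,x \right)} = 2 x + J = J + 2 x$)
$s = - \frac{1}{2}$ ($s = - \frac{\left(-1\right) \left(-3\right)}{6} = \left(- \frac{1}{6}\right) 3 = - \frac{1}{2} \approx -0.5$)
$s k{\left(12,0 \right)} = - \frac{12 + 2 \cdot 0}{2} = - \frac{12 + 0}{2} = \left(- \frac{1}{2}\right) 12 = -6$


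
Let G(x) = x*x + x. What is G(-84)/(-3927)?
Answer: -332/187 ≈ -1.7754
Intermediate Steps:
G(x) = x + x**2 (G(x) = x**2 + x = x + x**2)
G(-84)/(-3927) = -84*(1 - 84)/(-3927) = -84*(-83)*(-1/3927) = 6972*(-1/3927) = -332/187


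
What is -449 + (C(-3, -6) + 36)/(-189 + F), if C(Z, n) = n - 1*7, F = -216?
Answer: -181868/405 ≈ -449.06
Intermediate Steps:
C(Z, n) = -7 + n (C(Z, n) = n - 7 = -7 + n)
-449 + (C(-3, -6) + 36)/(-189 + F) = -449 + ((-7 - 6) + 36)/(-189 - 216) = -449 + (-13 + 36)/(-405) = -449 + 23*(-1/405) = -449 - 23/405 = -181868/405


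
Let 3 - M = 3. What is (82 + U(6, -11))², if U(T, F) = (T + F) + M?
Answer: 5929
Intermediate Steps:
M = 0 (M = 3 - 1*3 = 3 - 3 = 0)
U(T, F) = F + T (U(T, F) = (T + F) + 0 = (F + T) + 0 = F + T)
(82 + U(6, -11))² = (82 + (-11 + 6))² = (82 - 5)² = 77² = 5929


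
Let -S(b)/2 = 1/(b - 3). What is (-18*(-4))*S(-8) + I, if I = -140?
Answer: -1396/11 ≈ -126.91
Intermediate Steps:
S(b) = -2/(-3 + b) (S(b) = -2/(b - 3) = -2/(-3 + b))
(-18*(-4))*S(-8) + I = (-18*(-4))*(-2/(-3 - 8)) - 140 = 72*(-2/(-11)) - 140 = 72*(-2*(-1/11)) - 140 = 72*(2/11) - 140 = 144/11 - 140 = -1396/11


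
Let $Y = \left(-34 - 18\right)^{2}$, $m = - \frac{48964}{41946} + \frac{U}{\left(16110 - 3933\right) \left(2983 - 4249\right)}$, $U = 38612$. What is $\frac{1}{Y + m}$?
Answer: $\frac{53886914631}{145647179440724} \approx 0.00036998$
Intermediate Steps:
$m = - \frac{63037721500}{53886914631}$ ($m = - \frac{48964}{41946} + \frac{38612}{\left(16110 - 3933\right) \left(2983 - 4249\right)} = \left(-48964\right) \frac{1}{41946} + \frac{38612}{12177 \left(-1266\right)} = - \frac{24482}{20973} + \frac{38612}{-15416082} = - \frac{24482}{20973} + 38612 \left(- \frac{1}{15416082}\right) = - \frac{24482}{20973} - \frac{19306}{7708041} = - \frac{63037721500}{53886914631} \approx -1.1698$)
$Y = 2704$ ($Y = \left(-52\right)^{2} = 2704$)
$\frac{1}{Y + m} = \frac{1}{2704 - \frac{63037721500}{53886914631}} = \frac{1}{\frac{145647179440724}{53886914631}} = \frac{53886914631}{145647179440724}$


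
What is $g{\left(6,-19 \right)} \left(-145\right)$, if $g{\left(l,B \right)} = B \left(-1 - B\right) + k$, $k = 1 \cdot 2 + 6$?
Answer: $48430$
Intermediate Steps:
$k = 8$ ($k = 2 + 6 = 8$)
$g{\left(l,B \right)} = 8 + B \left(-1 - B\right)$ ($g{\left(l,B \right)} = B \left(-1 - B\right) + 8 = 8 + B \left(-1 - B\right)$)
$g{\left(6,-19 \right)} \left(-145\right) = \left(8 - -19 - \left(-19\right)^{2}\right) \left(-145\right) = \left(8 + 19 - 361\right) \left(-145\right) = \left(-334\right) \left(-145\right) = 48430$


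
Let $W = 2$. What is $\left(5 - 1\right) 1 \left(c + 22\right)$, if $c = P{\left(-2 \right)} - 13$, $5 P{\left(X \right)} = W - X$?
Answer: $\frac{196}{5} \approx 39.2$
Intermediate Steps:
$P{\left(X \right)} = \frac{2}{5} - \frac{X}{5}$ ($P{\left(X \right)} = \frac{2 - X}{5} = \frac{2}{5} - \frac{X}{5}$)
$c = - \frac{61}{5}$ ($c = \left(\frac{2}{5} - - \frac{2}{5}\right) - 13 = \left(\frac{2}{5} + \frac{2}{5}\right) - 13 = \frac{4}{5} - 13 = - \frac{61}{5} \approx -12.2$)
$\left(5 - 1\right) 1 \left(c + 22\right) = \left(5 - 1\right) 1 \left(- \frac{61}{5} + 22\right) = 4 \cdot 1 \cdot \frac{49}{5} = 4 \cdot \frac{49}{5} = \frac{196}{5}$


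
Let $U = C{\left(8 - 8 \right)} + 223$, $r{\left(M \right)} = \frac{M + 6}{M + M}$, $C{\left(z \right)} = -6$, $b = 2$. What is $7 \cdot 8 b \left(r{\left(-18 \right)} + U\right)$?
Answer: $\frac{73024}{3} \approx 24341.0$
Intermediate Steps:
$r{\left(M \right)} = \frac{6 + M}{2 M}$
$U = 217$ ($U = -6 + 223 = 217$)
$7 \cdot 8 b \left(r{\left(-18 \right)} + U\right) = 7 \cdot 8 \cdot 2 \left(\frac{6 - 18}{2 \left(-18\right)} + 217\right) = 56 \cdot 2 \left(\frac{1}{2} \left(- \frac{1}{18}\right) \left(-12\right) + 217\right) = 112 \left(\frac{1}{3} + 217\right) = 112 \cdot \frac{652}{3} = \frac{73024}{3}$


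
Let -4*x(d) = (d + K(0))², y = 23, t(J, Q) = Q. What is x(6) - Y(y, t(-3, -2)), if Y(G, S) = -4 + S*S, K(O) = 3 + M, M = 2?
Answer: -121/4 ≈ -30.250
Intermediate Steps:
K(O) = 5 (K(O) = 3 + 2 = 5)
Y(G, S) = -4 + S²
x(d) = -(5 + d)²/4 (x(d) = -(d + 5)²/4 = -(5 + d)²/4)
x(6) - Y(y, t(-3, -2)) = -(5 + 6)²/4 - (-4 + (-2)²) = -¼*11² - (-4 + 4) = -¼*121 - 1*0 = -121/4 + 0 = -121/4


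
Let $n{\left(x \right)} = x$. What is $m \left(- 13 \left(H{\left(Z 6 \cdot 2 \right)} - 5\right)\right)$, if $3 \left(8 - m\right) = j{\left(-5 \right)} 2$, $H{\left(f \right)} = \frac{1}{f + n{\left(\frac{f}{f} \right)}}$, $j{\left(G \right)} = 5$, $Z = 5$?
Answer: $\frac{55328}{183} \approx 302.34$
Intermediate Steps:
$H{\left(f \right)} = \frac{1}{1 + f}$ ($H{\left(f \right)} = \frac{1}{f + \frac{f}{f}} = \frac{1}{f + 1} = \frac{1}{1 + f}$)
$m = \frac{14}{3}$ ($m = 8 - \frac{5 \cdot 2}{3} = 8 - \frac{10}{3} = \frac{14}{3} \approx 4.6667$)
$m \left(- 13 \left(H{\left(Z 6 \cdot 2 \right)} - 5\right)\right) = \frac{14 \left(- 13 \left(\frac{1}{1 + 5 \cdot 6 \cdot 2} - 5\right)\right)}{3} = \frac{14 \left(- 13 \left(\frac{1}{1 + 30 \cdot 2} - 5\right)\right)}{3} = \frac{14 \left(- 13 \left(\frac{1}{1 + 60} - 5\right)\right)}{3} = \frac{14 \left(- 13 \left(\frac{1}{61} - 5\right)\right)}{3} = \frac{14 \left(\left(-13\right) \left(- \frac{304}{61}\right)\right)}{3} = \frac{14}{3} \cdot \frac{3952}{61} = \frac{55328}{183}$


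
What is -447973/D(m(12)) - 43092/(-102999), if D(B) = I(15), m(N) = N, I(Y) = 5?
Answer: -809483431/9035 ≈ -89594.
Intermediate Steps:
D(B) = 5
-447973/D(m(12)) - 43092/(-102999) = -447973/5 - 43092/(-102999) = -447973*⅕ - 43092*(-1/102999) = -447973/5 + 756/1807 = -809483431/9035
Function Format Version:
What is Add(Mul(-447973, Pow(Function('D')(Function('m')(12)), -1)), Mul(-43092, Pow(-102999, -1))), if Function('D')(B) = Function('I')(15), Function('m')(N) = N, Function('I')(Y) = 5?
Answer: Rational(-809483431, 9035) ≈ -89594.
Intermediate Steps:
Function('D')(B) = 5
Add(Mul(-447973, Pow(Function('D')(Function('m')(12)), -1)), Mul(-43092, Pow(-102999, -1))) = Add(Mul(-447973, Pow(5, -1)), Mul(-43092, Pow(-102999, -1))) = Add(Mul(-447973, Rational(1, 5)), Mul(-43092, Rational(-1, 102999))) = Add(Rational(-447973, 5), Rational(756, 1807)) = Rational(-809483431, 9035)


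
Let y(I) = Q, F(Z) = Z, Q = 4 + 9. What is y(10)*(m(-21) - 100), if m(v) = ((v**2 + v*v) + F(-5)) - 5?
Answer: 10036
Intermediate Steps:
Q = 13
y(I) = 13
m(v) = -10 + 2*v**2 (m(v) = ((v**2 + v*v) - 5) - 5 = ((v**2 + v**2) - 5) - 5 = (2*v**2 - 5) - 5 = (-5 + 2*v**2) - 5 = -10 + 2*v**2)
y(10)*(m(-21) - 100) = 13*((-10 + 2*(-21)**2) - 100) = 13*((-10 + 2*441) - 100) = 13*((-10 + 882) - 100) = 13*(872 - 100) = 13*772 = 10036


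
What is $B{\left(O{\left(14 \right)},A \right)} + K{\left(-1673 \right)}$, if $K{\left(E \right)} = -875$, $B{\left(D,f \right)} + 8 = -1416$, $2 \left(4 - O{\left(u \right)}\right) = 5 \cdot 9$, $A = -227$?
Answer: $-2299$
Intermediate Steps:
$O{\left(u \right)} = - \frac{37}{2}$ ($O{\left(u \right)} = 4 - \frac{5 \cdot 9}{2} = 4 - \frac{45}{2} = - \frac{37}{2}$)
$B{\left(D,f \right)} = -1424$ ($B{\left(D,f \right)} = -8 - 1416 = -1424$)
$B{\left(O{\left(14 \right)},A \right)} + K{\left(-1673 \right)} = -1424 - 875 = -2299$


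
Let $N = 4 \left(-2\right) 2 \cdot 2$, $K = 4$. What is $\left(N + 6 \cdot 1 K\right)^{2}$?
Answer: $64$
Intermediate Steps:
$N = -32$ ($N = \left(-8\right) 2 \cdot 2 = \left(-16\right) 2 = -32$)
$\left(N + 6 \cdot 1 K\right)^{2} = \left(-32 + 6 \cdot 1 \cdot 4\right)^{2} = \left(-32 + 6 \cdot 4\right)^{2} = \left(-32 + 24\right)^{2} = \left(-8\right)^{2} = 64$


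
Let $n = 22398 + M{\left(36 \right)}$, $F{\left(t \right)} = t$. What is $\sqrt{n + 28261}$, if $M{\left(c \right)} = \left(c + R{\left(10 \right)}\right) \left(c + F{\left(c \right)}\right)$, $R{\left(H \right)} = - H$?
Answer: $\sqrt{52531} \approx 229.2$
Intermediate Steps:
$M{\left(c \right)} = 2 c \left(-10 + c\right)$ ($M{\left(c \right)} = \left(c - 10\right) \left(c + c\right) = \left(c - 10\right) 2 c = \left(-10 + c\right) 2 c = 2 c \left(-10 + c\right)$)
$n = 24270$ ($n = 22398 + 2 \cdot 36 \left(-10 + 36\right) = 22398 + 2 \cdot 36 \cdot 26 = 22398 + 1872 = 24270$)
$\sqrt{n + 28261} = \sqrt{24270 + 28261} = \sqrt{52531}$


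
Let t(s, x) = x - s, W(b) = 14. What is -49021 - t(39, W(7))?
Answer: -48996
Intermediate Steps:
-49021 - t(39, W(7)) = -49021 - (14 - 1*39) = -49021 - (14 - 39) = -49021 - 1*(-25) = -49021 + 25 = -48996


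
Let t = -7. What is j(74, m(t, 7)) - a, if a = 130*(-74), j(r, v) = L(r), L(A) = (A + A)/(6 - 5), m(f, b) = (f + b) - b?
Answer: 9768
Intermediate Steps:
m(f, b) = f (m(f, b) = (b + f) - b = f)
L(A) = 2*A (L(A) = (2*A)/1 = (2*A)*1 = 2*A)
j(r, v) = 2*r
a = -9620
j(74, m(t, 7)) - a = 2*74 - 1*(-9620) = 148 + 9620 = 9768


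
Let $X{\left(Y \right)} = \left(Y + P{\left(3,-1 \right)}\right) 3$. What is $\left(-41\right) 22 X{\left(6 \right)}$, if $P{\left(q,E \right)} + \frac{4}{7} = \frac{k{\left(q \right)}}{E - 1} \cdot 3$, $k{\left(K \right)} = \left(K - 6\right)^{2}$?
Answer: $\frac{152889}{7} \approx 21841.0$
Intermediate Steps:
$k{\left(K \right)} = \left(-6 + K\right)^{2}$ ($k{\left(K \right)} = \left(K - 6\right)^{2} = \left(-6 + K\right)^{2}$)
$P{\left(q,E \right)} = - \frac{4}{7} + \frac{3 \left(-6 + q\right)^{2}}{-1 + E}$ ($P{\left(q,E \right)} = - \frac{4}{7} + \frac{\left(-6 + q\right)^{2}}{E - 1} \cdot 3 = - \frac{4}{7} + \frac{\left(-6 + q\right)^{2}}{-1 + E} 3 = - \frac{4}{7} + \frac{3 \left(-6 + q\right)^{2}}{-1 + E}$)
$X{\left(Y \right)} = - \frac{591}{14} + 3 Y$ ($X{\left(Y \right)} = \left(Y + \frac{4 - -4 + 21 \left(-6 + 3\right)^{2}}{7 \left(-1 - 1\right)}\right) 3 = \left(Y + \frac{4 + 4 + 21 \left(-3\right)^{2}}{7 \left(-2\right)}\right) 3 = \left(Y + \frac{1}{7} \left(- \frac{1}{2}\right) \left(4 + 4 + 21 \cdot 9\right)\right) 3 = \left(Y + \frac{1}{7} \left(- \frac{1}{2}\right) \left(4 + 4 + 189\right)\right) 3 = \left(Y + \frac{1}{7} \left(- \frac{1}{2}\right) 197\right) 3 = \left(Y - \frac{197}{14}\right) 3 = \left(- \frac{197}{14} + Y\right) 3 = - \frac{591}{14} + 3 Y$)
$\left(-41\right) 22 X{\left(6 \right)} = \left(-41\right) 22 \left(- \frac{591}{14} + 3 \cdot 6\right) = - 902 \left(- \frac{591}{14} + 18\right) = \left(-902\right) \left(- \frac{339}{14}\right) = \frac{152889}{7}$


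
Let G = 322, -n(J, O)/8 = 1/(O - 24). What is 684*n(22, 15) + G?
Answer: 930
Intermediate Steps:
n(J, O) = -8/(-24 + O) (n(J, O) = -8/(O - 24) = -8/(-24 + O))
684*n(22, 15) + G = 684*(-8/(-24 + 15)) + 322 = 684*(-8/(-9)) + 322 = 684*(-8*(-1/9)) + 322 = 684*(8/9) + 322 = 608 + 322 = 930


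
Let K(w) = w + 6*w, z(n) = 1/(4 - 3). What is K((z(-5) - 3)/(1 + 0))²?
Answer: 196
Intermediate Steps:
z(n) = 1 (z(n) = 1/1 = 1)
K(w) = 7*w
K((z(-5) - 3)/(1 + 0))² = (7*((1 - 3)/(1 + 0)))² = (7*(-2/1))² = (7*(-2*1))² = (7*(-2))² = (-14)² = 196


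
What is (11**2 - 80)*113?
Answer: 4633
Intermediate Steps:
(11**2 - 80)*113 = (121 - 80)*113 = 41*113 = 4633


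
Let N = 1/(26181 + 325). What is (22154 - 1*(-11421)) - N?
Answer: 889938949/26506 ≈ 33575.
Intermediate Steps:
N = 1/26506 ≈ 3.7727e-5
(22154 - 1*(-11421)) - N = (22154 - 1*(-11421)) - 1*1/26506 = (22154 + 11421) - 1/26506 = 33575 - 1/26506 = 889938949/26506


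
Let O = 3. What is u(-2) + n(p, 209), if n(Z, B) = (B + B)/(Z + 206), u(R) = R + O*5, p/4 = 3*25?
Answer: 318/23 ≈ 13.826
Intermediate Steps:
p = 300 (p = 4*(3*25) = 4*75 = 300)
u(R) = 15 + R (u(R) = R + 3*5 = R + 15 = 15 + R)
n(Z, B) = 2*B/(206 + Z) (n(Z, B) = (2*B)/(206 + Z) = 2*B/(206 + Z))
u(-2) + n(p, 209) = (15 - 2) + 2*209/(206 + 300) = 13 + 2*209/506 = 13 + 2*209*(1/506) = 13 + 19/23 = 318/23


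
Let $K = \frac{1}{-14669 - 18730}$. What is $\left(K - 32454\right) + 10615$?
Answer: $- \frac{729400762}{33399} \approx -21839.0$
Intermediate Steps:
$K = - \frac{1}{33399}$ ($K = \frac{1}{-33399} = - \frac{1}{33399} \approx -2.9941 \cdot 10^{-5}$)
$\left(K - 32454\right) + 10615 = \left(- \frac{1}{33399} - 32454\right) + 10615 = - \frac{1083931147}{33399} + 10615 = - \frac{729400762}{33399}$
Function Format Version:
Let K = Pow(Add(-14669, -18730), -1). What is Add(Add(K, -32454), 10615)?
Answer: Rational(-729400762, 33399) ≈ -21839.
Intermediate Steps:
K = Rational(-1, 33399) (K = Pow(-33399, -1) = Rational(-1, 33399) ≈ -2.9941e-5)
Add(Add(K, -32454), 10615) = Add(Add(Rational(-1, 33399), -32454), 10615) = Add(Rational(-1083931147, 33399), 10615) = Rational(-729400762, 33399)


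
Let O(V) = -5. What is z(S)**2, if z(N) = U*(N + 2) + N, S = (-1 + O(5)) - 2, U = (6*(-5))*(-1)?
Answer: 35344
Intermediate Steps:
U = 30 (U = -30*(-1) = 30)
S = -8 (S = (-1 - 5) - 2 = -6 - 2 = -8)
z(N) = 60 + 31*N (z(N) = 30*(N + 2) + N = 30*(2 + N) + N = (60 + 30*N) + N = 60 + 31*N)
z(S)**2 = (60 + 31*(-8))**2 = (60 - 248)**2 = (-188)**2 = 35344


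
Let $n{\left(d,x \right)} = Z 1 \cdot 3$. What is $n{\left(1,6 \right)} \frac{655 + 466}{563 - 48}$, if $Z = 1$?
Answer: $\frac{3363}{515} \approx 6.5301$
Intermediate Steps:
$n{\left(d,x \right)} = 3$ ($n{\left(d,x \right)} = 1 \cdot 1 \cdot 3 = 1 \cdot 3 = 3$)
$n{\left(1,6 \right)} \frac{655 + 466}{563 - 48} = 3 \frac{655 + 466}{563 - 48} = 3 \cdot \frac{1121}{515} = \frac{3363}{515}$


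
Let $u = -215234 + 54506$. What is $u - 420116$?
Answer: $-580844$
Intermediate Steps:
$u = -160728$
$u - 420116 = -160728 - 420116 = -580844$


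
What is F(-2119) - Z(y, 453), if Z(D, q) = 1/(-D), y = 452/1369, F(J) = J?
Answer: -956419/452 ≈ -2116.0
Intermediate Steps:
y = 452/1369 (y = 452*(1/1369) = 452/1369 ≈ 0.33017)
Z(D, q) = -1/D
F(-2119) - Z(y, 453) = -2119 - (-1)/452/1369 = -2119 - (-1)*1369/452 = -2119 - 1*(-1369/452) = -2119 + 1369/452 = -956419/452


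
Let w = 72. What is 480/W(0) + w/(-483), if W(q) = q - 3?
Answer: -25784/161 ≈ -160.15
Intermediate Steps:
W(q) = -3 + q
480/W(0) + w/(-483) = 480/(-3 + 0) + 72/(-483) = 480/(-3) + 72*(-1/483) = 480*(-⅓) - 24/161 = -160 - 24/161 = -25784/161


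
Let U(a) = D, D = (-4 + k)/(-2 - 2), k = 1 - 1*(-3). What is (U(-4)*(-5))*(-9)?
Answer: 0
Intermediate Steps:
k = 4 (k = 1 + 3 = 4)
D = 0 (D = (-4 + 4)/(-2 - 2) = 0/(-4) = 0*(-1/4) = 0)
U(a) = 0
(U(-4)*(-5))*(-9) = (0*(-5))*(-9) = 0*(-9) = 0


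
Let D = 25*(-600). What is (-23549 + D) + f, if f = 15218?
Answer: -23331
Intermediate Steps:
D = -15000
(-23549 + D) + f = (-23549 - 15000) + 15218 = -38549 + 15218 = -23331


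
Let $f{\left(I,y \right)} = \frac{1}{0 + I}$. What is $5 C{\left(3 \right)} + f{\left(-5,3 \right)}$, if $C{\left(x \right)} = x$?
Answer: $\frac{74}{5} \approx 14.8$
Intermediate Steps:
$f{\left(I,y \right)} = \frac{1}{I}$
$5 C{\left(3 \right)} + f{\left(-5,3 \right)} = 5 \cdot 3 + \frac{1}{-5} = 15 - \frac{1}{5} = \frac{74}{5}$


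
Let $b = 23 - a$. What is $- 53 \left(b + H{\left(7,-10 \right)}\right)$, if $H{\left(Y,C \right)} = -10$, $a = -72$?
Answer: $-4505$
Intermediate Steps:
$b = 95$ ($b = 23 - -72 = 23 + 72 = 95$)
$- 53 \left(b + H{\left(7,-10 \right)}\right) = - 53 \left(95 - 10\right) = \left(-53\right) 85 = -4505$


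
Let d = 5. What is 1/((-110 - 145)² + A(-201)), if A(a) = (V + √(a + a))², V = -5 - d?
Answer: I/(20*√402 + 64723*I) ≈ 1.545e-5 + 9.5721e-8*I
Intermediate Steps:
V = -10 (V = -5 - 1*5 = -5 - 5 = -10)
A(a) = (-10 + √2*√a)² (A(a) = (-10 + √(a + a))² = (-10 + √(2*a))² = (-10 + √2*√a)²)
1/((-110 - 145)² + A(-201)) = 1/((-110 - 145)² + (-10 + √2*√(-201))²) = 1/((-255)² + (-10 + √2*(I*√201))²) = 1/(65025 + (-10 + I*√402)²)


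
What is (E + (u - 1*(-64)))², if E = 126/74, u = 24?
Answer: 11015761/1369 ≈ 8046.6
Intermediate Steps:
E = 63/37 (E = 126*(1/74) = 63/37 ≈ 1.7027)
(E + (u - 1*(-64)))² = (63/37 + (24 - 1*(-64)))² = (63/37 + (24 + 64))² = (63/37 + 88)² = (3319/37)² = 11015761/1369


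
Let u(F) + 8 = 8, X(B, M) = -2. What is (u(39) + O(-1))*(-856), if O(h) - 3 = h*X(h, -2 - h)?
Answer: -4280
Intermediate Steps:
O(h) = 3 - 2*h (O(h) = 3 + h*(-2) = 3 - 2*h)
u(F) = 0 (u(F) = -8 + 8 = 0)
(u(39) + O(-1))*(-856) = (0 + (3 - 2*(-1)))*(-856) = (0 + (3 + 2))*(-856) = (0 + 5)*(-856) = 5*(-856) = -4280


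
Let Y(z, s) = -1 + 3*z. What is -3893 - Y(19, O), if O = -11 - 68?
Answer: -3949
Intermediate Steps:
O = -79
-3893 - Y(19, O) = -3893 - (-1 + 3*19) = -3893 - (-1 + 57) = -3893 - 1*56 = -3893 - 56 = -3949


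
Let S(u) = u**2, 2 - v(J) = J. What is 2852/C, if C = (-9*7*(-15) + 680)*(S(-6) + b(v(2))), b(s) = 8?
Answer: 713/17875 ≈ 0.039888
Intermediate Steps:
v(J) = 2 - J
C = 71500 (C = (-9*7*(-15) + 680)*((-6)**2 + 8) = (-63*(-15) + 680)*(36 + 8) = (945 + 680)*44 = 1625*44 = 71500)
2852/C = 2852/71500 = 2852*(1/71500) = 713/17875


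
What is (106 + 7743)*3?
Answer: 23547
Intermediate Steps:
(106 + 7743)*3 = 7849*3 = 23547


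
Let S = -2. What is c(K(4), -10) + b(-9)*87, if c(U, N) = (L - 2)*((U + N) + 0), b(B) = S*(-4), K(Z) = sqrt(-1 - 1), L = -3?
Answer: 746 - 5*I*sqrt(2) ≈ 746.0 - 7.0711*I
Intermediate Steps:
K(Z) = I*sqrt(2) (K(Z) = sqrt(-2) = I*sqrt(2))
b(B) = 8 (b(B) = -2*(-4) = 8)
c(U, N) = -5*N - 5*U (c(U, N) = (-3 - 2)*((U + N) + 0) = -5*((N + U) + 0) = -5*(N + U) = -5*N - 5*U)
c(K(4), -10) + b(-9)*87 = (-5*(-10) - 5*I*sqrt(2)) + 8*87 = (50 - 5*I*sqrt(2)) + 696 = 746 - 5*I*sqrt(2)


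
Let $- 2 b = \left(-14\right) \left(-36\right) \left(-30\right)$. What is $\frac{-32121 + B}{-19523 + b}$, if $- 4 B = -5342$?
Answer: $\frac{61571}{23926} \approx 2.5734$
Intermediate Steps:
$B = \frac{2671}{2}$ ($B = \left(- \frac{1}{4}\right) \left(-5342\right) = \frac{2671}{2} \approx 1335.5$)
$b = 7560$ ($b = - \frac{\left(-14\right) \left(-36\right) \left(-30\right)}{2} = - \frac{504 \left(-30\right)}{2} = \left(- \frac{1}{2}\right) \left(-15120\right) = 7560$)
$\frac{-32121 + B}{-19523 + b} = \frac{-32121 + \frac{2671}{2}}{-19523 + 7560} = - \frac{61571}{2 \left(-11963\right)} = \left(- \frac{61571}{2}\right) \left(- \frac{1}{11963}\right) = \frac{61571}{23926}$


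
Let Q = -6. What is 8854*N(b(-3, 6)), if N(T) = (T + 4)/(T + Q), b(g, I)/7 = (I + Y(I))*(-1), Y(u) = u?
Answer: 70832/9 ≈ 7870.2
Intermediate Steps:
b(g, I) = -14*I (b(g, I) = 7*((I + I)*(-1)) = 7*((2*I)*(-1)) = 7*(-2*I) = -14*I)
N(T) = (4 + T)/(-6 + T) (N(T) = (T + 4)/(T - 6) = (4 + T)/(-6 + T))
8854*N(b(-3, 6)) = 8854*((4 - 14*6)/(-6 - 14*6)) = 8854*((4 - 84)/(-6 - 84)) = 8854*(-80/(-90)) = 8854*(-1/90*(-80)) = 8854*(8/9) = 70832/9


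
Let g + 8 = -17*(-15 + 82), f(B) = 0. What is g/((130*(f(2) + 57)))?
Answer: -1147/7410 ≈ -0.15479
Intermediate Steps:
g = -1147 (g = -8 - 17*(-15 + 82) = -8 - 17*67 = -8 - 1139 = -1147)
g/((130*(f(2) + 57))) = -1147*1/(130*(0 + 57)) = -1147/(130*57) = -1147/7410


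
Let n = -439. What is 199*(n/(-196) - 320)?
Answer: -12393919/196 ≈ -63234.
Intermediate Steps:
199*(n/(-196) - 320) = 199*(-439/(-196) - 320) = 199*(-439*(-1/196) - 320) = 199*(439/196 - 320) = 199*(-62281/196) = -12393919/196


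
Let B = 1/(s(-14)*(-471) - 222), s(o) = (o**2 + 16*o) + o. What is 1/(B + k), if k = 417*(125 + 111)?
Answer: 19560/1924938721 ≈ 1.0161e-5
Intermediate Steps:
s(o) = o**2 + 17*o
k = 98412 (k = 417*236 = 98412)
B = 1/19560 (B = 1/(-14*(17 - 14)*(-471) - 222) = 1/(-14*3*(-471) - 222) = 1/(-42*(-471) - 222) = 1/(19782 - 222) = 1/19560 ≈ 5.1125e-5)
1/(B + k) = 1/(1/19560 + 98412) = 1/(1924938721/19560) = 19560/1924938721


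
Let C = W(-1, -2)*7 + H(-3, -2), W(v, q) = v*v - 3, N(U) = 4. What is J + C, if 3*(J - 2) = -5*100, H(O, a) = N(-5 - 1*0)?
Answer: -524/3 ≈ -174.67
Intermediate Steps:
W(v, q) = -3 + v**2 (W(v, q) = v**2 - 3 = -3 + v**2)
H(O, a) = 4
J = -494/3 (J = 2 + (-5*100)/3 = 2 + (1/3)*(-500) = 2 - 500/3 = -494/3 ≈ -164.67)
C = -10 (C = (-3 + (-1)**2)*7 + 4 = (-3 + 1)*7 + 4 = -2*7 + 4 = -14 + 4 = -10)
J + C = -494/3 - 10 = -524/3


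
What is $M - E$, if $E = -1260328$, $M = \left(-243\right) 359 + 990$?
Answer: $1174081$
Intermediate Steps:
$M = -86247$ ($M = -87237 + 990 = -86247$)
$M - E = -86247 - -1260328 = -86247 + 1260328 = 1174081$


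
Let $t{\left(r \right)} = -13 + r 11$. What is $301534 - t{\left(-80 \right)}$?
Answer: $302427$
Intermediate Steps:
$t{\left(r \right)} = -13 + 11 r$
$301534 - t{\left(-80 \right)} = 301534 - \left(-13 + 11 \left(-80\right)\right) = 301534 - \left(-13 - 880\right) = 301534 - -893 = 301534 + 893 = 302427$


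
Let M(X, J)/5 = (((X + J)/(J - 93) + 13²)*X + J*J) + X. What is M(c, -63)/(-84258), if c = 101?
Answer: -8234615/6572124 ≈ -1.2530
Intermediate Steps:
M(X, J) = 5*X + 5*J² + 5*X*(169 + (J + X)/(-93 + J)) (M(X, J) = 5*((((X + J)/(J - 93) + 13²)*X + J*J) + X) = 5*((((J + X)/(-93 + J) + 169)*X + J²) + X) = 5*(((169 + (J + X)/(-93 + J))*X + J²) + X) = 5*((X*(169 + (J + X)/(-93 + J)) + J²) + X) = 5*((J² + X*(169 + (J + X)/(-93 + J))) + X) = 5*(X + J² + X*(169 + (J + X)/(-93 + J))) = 5*X + 5*J² + 5*X*(169 + (J + X)/(-93 + J)))
M(c, -63)/(-84258) = (5*((-63)³ + 101² - 15810*101 - 93*(-63)² + 171*(-63)*101)/(-93 - 63))/(-84258) = (5*(-250047 + 10201 - 1596810 - 93*3969 - 1088073)/(-156))*(-1/84258) = (5*(-1/156)*(-250047 + 10201 - 1596810 - 369117 - 1088073))*(-1/84258) = (5*(-1/156)*(-3293846))*(-1/84258) = (8234615/78)*(-1/84258) = -8234615/6572124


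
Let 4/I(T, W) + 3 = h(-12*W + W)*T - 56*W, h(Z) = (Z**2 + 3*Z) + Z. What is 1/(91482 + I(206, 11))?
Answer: 2915723/266736171490 ≈ 1.0931e-5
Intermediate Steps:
h(Z) = Z**2 + 4*Z
I(T, W) = 4/(-3 - 56*W - 11*T*W*(4 - 11*W)) (I(T, W) = 4/(-3 + (((-12*W + W)*(4 + (-12*W + W)))*T - 56*W)) = 4/(-3 + (((-11*W)*(4 - 11*W))*T - 56*W)) = 4/(-3 + ((-11*W*(4 - 11*W))*T - 56*W)) = 4/(-3 + (-11*T*W*(4 - 11*W) - 56*W)) = 4/(-3 + (-56*W - 11*T*W*(4 - 11*W))) = 4/(-3 - 56*W - 11*T*W*(4 - 11*W)))
1/(91482 + I(206, 11)) = 1/(91482 - 4/(3 + 56*11 - 11*206*11*(-4 + 11*11))) = 1/(91482 - 4/(3 + 616 - 11*206*11*(-4 + 121))) = 1/(91482 - 4/(3 + 616 - 11*206*11*117)) = 1/(91482 - 4/(3 + 616 - 2916342)) = 1/(91482 - 4/(-2915723)) = 1/(91482 - 4*(-1/2915723)) = 1/(91482 + 4/2915723) = 1/(266736171490/2915723) = 2915723/266736171490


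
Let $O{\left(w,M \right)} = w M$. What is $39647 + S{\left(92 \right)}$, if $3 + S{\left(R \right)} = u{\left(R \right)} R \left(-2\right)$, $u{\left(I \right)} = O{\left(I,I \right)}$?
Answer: $-1517732$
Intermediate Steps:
$O{\left(w,M \right)} = M w$
$u{\left(I \right)} = I^{2}$ ($u{\left(I \right)} = I I = I^{2}$)
$S{\left(R \right)} = -3 - 2 R^{3}$ ($S{\left(R \right)} = -3 + R^{2} R \left(-2\right) = -3 + R^{3} \left(-2\right) = -3 - 2 R^{3}$)
$39647 + S{\left(92 \right)} = 39647 - \left(3 + 2 \cdot 92^{3}\right) = 39647 - 1557379 = -1517732$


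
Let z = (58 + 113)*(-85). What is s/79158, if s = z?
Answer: -4845/26386 ≈ -0.18362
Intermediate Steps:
z = -14535 (z = 171*(-85) = -14535)
s = -14535
s/79158 = -14535/79158 = -14535*1/79158 = -4845/26386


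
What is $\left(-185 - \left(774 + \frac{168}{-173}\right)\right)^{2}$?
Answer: $\frac{27469416121}{29929} \approx 9.1782 \cdot 10^{5}$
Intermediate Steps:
$\left(-185 - \left(774 + \frac{168}{-173}\right)\right)^{2} = \left(-185 - \frac{133734}{173}\right)^{2} = \left(- \frac{165739}{173}\right)^{2} = \frac{27469416121}{29929}$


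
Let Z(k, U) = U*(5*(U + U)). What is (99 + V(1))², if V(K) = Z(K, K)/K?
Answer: 11881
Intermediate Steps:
Z(k, U) = 10*U² (Z(k, U) = U*(5*(2*U)) = U*(10*U) = 10*U²)
V(K) = 10*K (V(K) = (10*K²)/K = 10*K)
(99 + V(1))² = (99 + 10*1)² = (99 + 10)² = 109² = 11881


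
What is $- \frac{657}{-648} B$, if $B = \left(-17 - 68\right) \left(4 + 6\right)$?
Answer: $- \frac{31025}{36} \approx -861.81$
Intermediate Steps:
$B = -850$ ($B = \left(-85\right) 10 = -850$)
$- \frac{657}{-648} B = - \frac{657}{-648} \left(-850\right) = \left(-657\right) \left(- \frac{1}{648}\right) \left(-850\right) = \frac{73}{72} \left(-850\right) = - \frac{31025}{36}$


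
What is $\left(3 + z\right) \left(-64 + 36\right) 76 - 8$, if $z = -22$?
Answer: $40424$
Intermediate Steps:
$\left(3 + z\right) \left(-64 + 36\right) 76 - 8 = \left(3 - 22\right) \left(-64 + 36\right) 76 - 8 = \left(-19\right) \left(-28\right) 76 - 8 = 532 \cdot 76 - 8 = 40432 - 8 = 40424$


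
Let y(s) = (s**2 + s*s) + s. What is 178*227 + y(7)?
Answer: 40511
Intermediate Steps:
y(s) = s + 2*s**2 (y(s) = (s**2 + s**2) + s = 2*s**2 + s = s + 2*s**2)
178*227 + y(7) = 178*227 + 7*(1 + 2*7) = 40406 + 7*(1 + 14) = 40406 + 7*15 = 40406 + 105 = 40511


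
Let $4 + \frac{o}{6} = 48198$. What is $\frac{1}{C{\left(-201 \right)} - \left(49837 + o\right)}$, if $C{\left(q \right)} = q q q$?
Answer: $- \frac{1}{8459602} \approx -1.1821 \cdot 10^{-7}$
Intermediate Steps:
$o = 289164$ ($o = -24 + 6 \cdot 48198 = -24 + 289188 = 289164$)
$C{\left(q \right)} = q^{3}$ ($C{\left(q \right)} = q^{2} q = q^{3}$)
$\frac{1}{C{\left(-201 \right)} - \left(49837 + o\right)} = \frac{1}{\left(-201\right)^{3} - 339001} = \frac{1}{-8120601 - 339001} = \frac{1}{-8459602} = - \frac{1}{8459602}$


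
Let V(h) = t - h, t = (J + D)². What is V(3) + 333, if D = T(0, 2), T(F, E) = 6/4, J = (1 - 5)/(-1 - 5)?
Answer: 12049/36 ≈ 334.69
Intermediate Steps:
J = ⅔ (J = -4/(-6) = -4*(-⅙) = ⅔ ≈ 0.66667)
T(F, E) = 3/2 (T(F, E) = 6*(¼) = 3/2)
D = 3/2 ≈ 1.5000
t = 169/36 (t = (⅔ + 3/2)² = (13/6)² = 169/36 ≈ 4.6944)
V(h) = 169/36 - h
V(3) + 333 = (169/36 - 1*3) + 333 = (169/36 - 3) + 333 = 61/36 + 333 = 12049/36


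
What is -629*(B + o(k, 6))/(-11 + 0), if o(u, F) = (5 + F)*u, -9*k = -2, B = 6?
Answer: 47804/99 ≈ 482.87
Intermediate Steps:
k = 2/9 (k = -⅑*(-2) = 2/9 ≈ 0.22222)
o(u, F) = u*(5 + F)
-629*(B + o(k, 6))/(-11 + 0) = -629*(6 + 2*(5 + 6)/9)/(-11 + 0) = -629*(6 + (2/9)*11)/(-11) = -629*(6 + 22/9)*(-1)/11 = -47804*(-1)/(9*11) = -629*(-76/99) = 47804/99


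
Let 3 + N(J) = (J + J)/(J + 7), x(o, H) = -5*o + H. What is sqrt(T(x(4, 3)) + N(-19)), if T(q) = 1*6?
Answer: sqrt(222)/6 ≈ 2.4833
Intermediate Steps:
x(o, H) = H - 5*o
T(q) = 6
N(J) = -3 + 2*J/(7 + J) (N(J) = -3 + (J + J)/(J + 7) = -3 + (2*J)/(7 + J) = -3 + 2*J/(7 + J))
sqrt(T(x(4, 3)) + N(-19)) = sqrt(6 + (-21 - 1*(-19))/(7 - 19)) = sqrt(6 + (-21 + 19)/(-12)) = sqrt(6 - 1/12*(-2)) = sqrt(6 + 1/6) = sqrt(37/6) = sqrt(222)/6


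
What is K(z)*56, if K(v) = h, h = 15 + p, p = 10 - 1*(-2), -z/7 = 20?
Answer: 1512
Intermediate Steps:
z = -140 (z = -7*20 = -140)
p = 12 (p = 10 + 2 = 12)
h = 27 (h = 15 + 12 = 27)
K(v) = 27
K(z)*56 = 27*56 = 1512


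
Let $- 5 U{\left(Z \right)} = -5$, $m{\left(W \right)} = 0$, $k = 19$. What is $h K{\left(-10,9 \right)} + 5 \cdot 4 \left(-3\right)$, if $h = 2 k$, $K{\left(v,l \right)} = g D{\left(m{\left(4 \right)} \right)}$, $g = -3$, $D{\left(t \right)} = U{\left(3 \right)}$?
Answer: $-174$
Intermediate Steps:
$U{\left(Z \right)} = 1$ ($U{\left(Z \right)} = \left(- \frac{1}{5}\right) \left(-5\right) = 1$)
$D{\left(t \right)} = 1$
$K{\left(v,l \right)} = -3$ ($K{\left(v,l \right)} = \left(-3\right) 1 = -3$)
$h = 38$ ($h = 2 \cdot 19 = 38$)
$h K{\left(-10,9 \right)} + 5 \cdot 4 \left(-3\right) = 38 \left(-3\right) + 5 \cdot 4 \left(-3\right) = -114 + 20 \left(-3\right) = -114 - 60 = -174$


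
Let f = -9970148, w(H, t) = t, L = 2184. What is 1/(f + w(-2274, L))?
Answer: -1/9967964 ≈ -1.0032e-7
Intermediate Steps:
1/(f + w(-2274, L)) = 1/(-9970148 + 2184) = 1/(-9967964) = -1/9967964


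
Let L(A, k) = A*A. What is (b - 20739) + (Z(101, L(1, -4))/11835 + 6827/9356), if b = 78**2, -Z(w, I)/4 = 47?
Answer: -1622643611683/110728260 ≈ -14654.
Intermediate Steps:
L(A, k) = A**2
Z(w, I) = -188 (Z(w, I) = -4*47 = -188)
b = 6084
(b - 20739) + (Z(101, L(1, -4))/11835 + 6827/9356) = (6084 - 20739) + (-188/11835 + 6827/9356) = -14655 + (-188*1/11835 + 6827*(1/9356)) = -14655 + (-188/11835 + 6827/9356) = -14655 + 79038617/110728260 = -1622643611683/110728260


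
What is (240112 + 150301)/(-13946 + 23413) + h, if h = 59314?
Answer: 561916051/9467 ≈ 59355.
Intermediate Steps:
(240112 + 150301)/(-13946 + 23413) + h = (240112 + 150301)/(-13946 + 23413) + 59314 = 390413/9467 + 59314 = 561916051/9467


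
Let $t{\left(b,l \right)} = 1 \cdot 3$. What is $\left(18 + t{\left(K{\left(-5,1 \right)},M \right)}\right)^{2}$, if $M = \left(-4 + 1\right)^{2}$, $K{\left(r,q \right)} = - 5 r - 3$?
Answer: $441$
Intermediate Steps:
$K{\left(r,q \right)} = -3 - 5 r$
$M = 9$ ($M = \left(-3\right)^{2} = 9$)
$t{\left(b,l \right)} = 3$
$\left(18 + t{\left(K{\left(-5,1 \right)},M \right)}\right)^{2} = \left(18 + 3\right)^{2} = 21^{2} = 441$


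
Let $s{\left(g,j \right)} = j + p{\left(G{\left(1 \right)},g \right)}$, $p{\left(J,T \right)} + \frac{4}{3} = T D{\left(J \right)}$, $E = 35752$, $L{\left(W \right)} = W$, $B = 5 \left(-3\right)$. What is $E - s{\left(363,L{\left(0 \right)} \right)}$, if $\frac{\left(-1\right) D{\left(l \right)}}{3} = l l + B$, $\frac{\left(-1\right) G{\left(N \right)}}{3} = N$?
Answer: $\frac{87658}{3} \approx 29219.0$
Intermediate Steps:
$B = -15$
$G{\left(N \right)} = - 3 N$
$D{\left(l \right)} = 45 - 3 l^{2}$ ($D{\left(l \right)} = - 3 \left(l l - 15\right) = - 3 \left(l^{2} - 15\right) = - 3 \left(-15 + l^{2}\right) = 45 - 3 l^{2}$)
$p{\left(J,T \right)} = - \frac{4}{3} + T \left(45 - 3 J^{2}\right)$
$s{\left(g,j \right)} = - \frac{4}{3} + j + 18 g$ ($s{\left(g,j \right)} = j - \left(\frac{4}{3} + 3 g \left(-15 + \left(\left(-3\right) 1\right)^{2}\right)\right) = j - \left(\frac{4}{3} + 3 g \left(-15 + \left(-3\right)^{2}\right)\right) = j - \left(\frac{4}{3} + 3 g \left(-15 + 9\right)\right) = j - \left(\frac{4}{3} + 3 g \left(-6\right)\right) = j + \left(- \frac{4}{3} + 18 g\right) = - \frac{4}{3} + j + 18 g$)
$E - s{\left(363,L{\left(0 \right)} \right)} = 35752 - \left(- \frac{4}{3} + 0 + 18 \cdot 363\right) = 35752 - \left(- \frac{4}{3} + 0 + 6534\right) = 35752 - \frac{19598}{3} = \frac{87658}{3}$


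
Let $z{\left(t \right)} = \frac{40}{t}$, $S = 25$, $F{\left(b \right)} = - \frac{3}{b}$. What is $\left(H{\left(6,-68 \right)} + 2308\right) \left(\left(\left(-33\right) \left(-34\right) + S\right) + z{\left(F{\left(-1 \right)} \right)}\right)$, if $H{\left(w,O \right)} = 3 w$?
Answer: $\frac{8096806}{3} \approx 2.6989 \cdot 10^{6}$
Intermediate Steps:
$\left(H{\left(6,-68 \right)} + 2308\right) \left(\left(\left(-33\right) \left(-34\right) + S\right) + z{\left(F{\left(-1 \right)} \right)}\right) = \left(3 \cdot 6 + 2308\right) \left(\left(\left(-33\right) \left(-34\right) + 25\right) + \frac{40}{\left(-3\right) \frac{1}{-1}}\right) = \left(18 + 2308\right) \left(\left(1122 + 25\right) + \frac{40}{\left(-3\right) \left(-1\right)}\right) = 2326 \left(1147 + \frac{40}{3}\right) = 2326 \cdot \frac{3481}{3} = \frac{8096806}{3}$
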